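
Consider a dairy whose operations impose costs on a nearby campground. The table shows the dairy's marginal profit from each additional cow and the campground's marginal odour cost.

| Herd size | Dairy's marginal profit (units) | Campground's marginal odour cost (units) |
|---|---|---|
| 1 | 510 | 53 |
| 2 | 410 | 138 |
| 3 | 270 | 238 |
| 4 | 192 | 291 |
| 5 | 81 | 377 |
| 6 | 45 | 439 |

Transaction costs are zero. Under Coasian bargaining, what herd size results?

Bargaining reaches the level where marginal profit last exceeds marginal odour cost.
That holds through level 3 (270 ≥ 238) but not at 4 (192 < 291).

3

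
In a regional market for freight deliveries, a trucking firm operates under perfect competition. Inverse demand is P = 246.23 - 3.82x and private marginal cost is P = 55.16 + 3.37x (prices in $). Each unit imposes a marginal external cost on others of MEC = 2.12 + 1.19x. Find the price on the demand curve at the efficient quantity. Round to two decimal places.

P = $160.10

Social marginal cost = private MC + MEC = 57.28 + 4.56x.
Set SMC = demand: 57.28 + 4.56x = 246.23 - 3.82x → x* = 22.5477.
Consumer price on the demand curve at x*: 246.23 − 3.82×22.5477 = 160.0978.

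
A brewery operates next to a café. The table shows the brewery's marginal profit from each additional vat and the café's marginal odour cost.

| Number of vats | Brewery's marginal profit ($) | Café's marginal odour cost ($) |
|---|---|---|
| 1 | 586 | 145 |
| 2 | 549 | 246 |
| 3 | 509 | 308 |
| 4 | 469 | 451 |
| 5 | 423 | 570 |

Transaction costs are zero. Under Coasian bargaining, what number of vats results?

Bargaining reaches the level where marginal profit last exceeds marginal odour cost.
That holds through level 4 (469 ≥ 451) but not at 5 (423 < 570).

4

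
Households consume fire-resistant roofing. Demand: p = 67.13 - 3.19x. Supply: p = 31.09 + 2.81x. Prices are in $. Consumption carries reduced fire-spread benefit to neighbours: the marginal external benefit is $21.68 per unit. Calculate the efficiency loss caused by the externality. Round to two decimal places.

Market equilibrium (private): 31.09 + 2.81x = 67.13 - 3.19x → x_m = 6.0067.
Social marginal benefit = demand + MEB = 88.81 - 3.19x.
Set SMB = MC: 88.81 - 3.19x = 31.09 + 2.81x → x* = 9.6200.
Between x* and x_m the wedge SMB − MC runs linearly from 0 to MEB(x_m), so the loss is a triangle.
DWL = ½ × 3.6133 × 21.6800 = 39.1682.

DWL = $39.17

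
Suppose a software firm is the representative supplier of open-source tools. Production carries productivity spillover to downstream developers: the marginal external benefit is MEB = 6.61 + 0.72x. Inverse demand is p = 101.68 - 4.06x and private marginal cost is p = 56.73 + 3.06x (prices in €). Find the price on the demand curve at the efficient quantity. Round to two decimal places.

Social marginal cost = private MC − MEB = 50.12 + 2.34x.
Set SMC = demand: 50.12 + 2.34x = 101.68 - 4.06x → x* = 8.0563.
Consumer price on the demand curve at x*: 101.68 − 4.06×8.0563 = 68.9714.

P = €68.97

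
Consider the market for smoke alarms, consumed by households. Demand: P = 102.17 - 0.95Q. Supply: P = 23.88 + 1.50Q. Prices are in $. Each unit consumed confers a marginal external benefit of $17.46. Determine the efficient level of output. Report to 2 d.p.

Q* = 39.08

Social marginal benefit = demand + MEB = 119.63 - 0.95Q.
Set SMB = MC: 119.63 - 0.95Q = 23.88 + 1.50Q → Q* = 39.0816.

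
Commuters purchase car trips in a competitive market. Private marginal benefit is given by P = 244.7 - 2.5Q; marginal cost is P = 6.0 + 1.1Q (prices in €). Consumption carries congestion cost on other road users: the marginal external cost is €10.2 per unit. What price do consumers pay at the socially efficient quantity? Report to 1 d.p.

Social marginal benefit = demand − MEC = 234.5 - 2.5Q.
Set SMB = MC: 234.5 - 2.5Q = 6.0 + 1.1Q → Q* = 63.4722.
Consumer price on the demand curve at Q*: 244.7 − 2.5×63.4722 = 86.0195.

P = €86.0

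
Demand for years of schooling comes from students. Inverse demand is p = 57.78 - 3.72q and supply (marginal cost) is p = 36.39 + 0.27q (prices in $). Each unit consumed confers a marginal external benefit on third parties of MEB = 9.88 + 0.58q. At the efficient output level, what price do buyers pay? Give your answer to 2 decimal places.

Social marginal benefit = demand + MEB = 67.66 - 3.14q.
Set SMB = MC: 67.66 - 3.14q = 36.39 + 0.27q → q* = 9.1701.
Consumer price on the demand curve at q*: 57.78 − 3.72×9.1701 = 23.6672.

P = $23.67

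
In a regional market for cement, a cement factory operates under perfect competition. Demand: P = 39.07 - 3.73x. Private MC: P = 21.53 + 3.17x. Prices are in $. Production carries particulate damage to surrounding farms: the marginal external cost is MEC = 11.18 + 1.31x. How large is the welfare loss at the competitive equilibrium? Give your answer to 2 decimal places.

Market equilibrium (private): 21.53 + 3.17x = 39.07 - 3.73x → x_m = 2.5420.
Social marginal cost = private MC + MEC = 32.71 + 4.48x.
Set SMC = demand: 32.71 + 4.48x = 39.07 - 3.73x → x* = 0.7747.
The loss is the area between SMC and demand from x* to x_m; with linear curves that's a triangle of height MEC(x_m).
DWL = ½ × 1.7673 × 14.5101 = 12.8218.

DWL = $12.82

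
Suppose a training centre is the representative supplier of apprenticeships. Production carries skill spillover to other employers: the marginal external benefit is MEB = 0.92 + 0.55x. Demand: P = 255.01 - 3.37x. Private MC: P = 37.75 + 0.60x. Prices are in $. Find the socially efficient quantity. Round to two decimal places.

Social marginal cost = private MC − MEB = 36.83 + 0.05x.
Set SMC = demand: 36.83 + 0.05x = 255.01 - 3.37x → x* = 63.7953.

x* = 63.80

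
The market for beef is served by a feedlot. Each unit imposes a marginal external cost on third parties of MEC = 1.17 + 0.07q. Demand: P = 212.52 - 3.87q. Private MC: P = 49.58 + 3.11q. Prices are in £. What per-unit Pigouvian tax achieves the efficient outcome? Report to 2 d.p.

Social marginal cost = private MC + MEC = 50.75 + 3.18q.
Set SMC = demand: 50.75 + 3.18q = 212.52 - 3.87q → q* = 22.9461.
The Pigouvian tax equals MEC at q*: 1.17 + 0.07×22.9461 = 2.7762.

tax = £2.78 per unit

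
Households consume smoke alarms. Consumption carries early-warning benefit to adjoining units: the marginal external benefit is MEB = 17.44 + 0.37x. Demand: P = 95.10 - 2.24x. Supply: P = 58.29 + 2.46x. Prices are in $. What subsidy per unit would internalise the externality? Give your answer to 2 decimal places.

subsidy = $22.08 per unit

Social marginal benefit = demand + MEB = 112.54 - 1.87x.
Set SMB = MC: 112.54 - 1.87x = 58.29 + 2.46x → x* = 12.5289.
The Pigouvian subsidy equals MEB at x*: 17.44 + 0.37×12.5289 = 22.0757.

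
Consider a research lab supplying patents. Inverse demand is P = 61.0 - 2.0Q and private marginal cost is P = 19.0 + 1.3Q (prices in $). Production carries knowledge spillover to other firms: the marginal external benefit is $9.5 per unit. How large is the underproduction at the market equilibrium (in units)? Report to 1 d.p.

Market equilibrium (private): 19.0 + 1.3Q = 61.0 - 2.0Q → Q_m = 12.7273.
Social marginal cost = private MC − MEB = 9.5 + 1.3Q.
Set SMC = demand: 9.5 + 1.3Q = 61.0 - 2.0Q → Q* = 15.6061.
Gap = |12.7273 − 15.6061| = 2.8788.

2.9 units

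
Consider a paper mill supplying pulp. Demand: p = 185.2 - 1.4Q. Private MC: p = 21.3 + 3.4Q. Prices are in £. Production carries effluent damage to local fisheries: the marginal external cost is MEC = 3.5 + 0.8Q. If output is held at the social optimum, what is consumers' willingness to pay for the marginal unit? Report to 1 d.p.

Social marginal cost = private MC + MEC = 24.8 + 4.2Q.
Set SMC = demand: 24.8 + 4.2Q = 185.2 - 1.4Q → Q* = 28.6429.
Consumer price on the demand curve at Q*: 185.2 − 1.4×28.6429 = 145.0999.

P = £145.1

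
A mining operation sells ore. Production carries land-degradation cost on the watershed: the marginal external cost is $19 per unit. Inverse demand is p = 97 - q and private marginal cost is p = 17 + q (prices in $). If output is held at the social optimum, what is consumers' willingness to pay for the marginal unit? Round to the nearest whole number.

P = $67

Social marginal cost = private MC + MEC = 36 + q.
Set SMC = demand: 36 + q = 97 - q → q* = 30.5000.
Consumer price on the demand curve at q*: 97 − 1×30.5000 = 66.5000.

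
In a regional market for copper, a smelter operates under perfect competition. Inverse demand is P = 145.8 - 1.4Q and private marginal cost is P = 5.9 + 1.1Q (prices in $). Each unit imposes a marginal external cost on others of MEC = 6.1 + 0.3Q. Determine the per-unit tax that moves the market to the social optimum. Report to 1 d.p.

Social marginal cost = private MC + MEC = 12.0 + 1.4Q.
Set SMC = demand: 12.0 + 1.4Q = 145.8 - 1.4Q → Q* = 47.7857.
The Pigouvian tax equals MEC at Q*: 6.1 + 0.3×47.7857 = 20.4357.

tax = $20.4 per unit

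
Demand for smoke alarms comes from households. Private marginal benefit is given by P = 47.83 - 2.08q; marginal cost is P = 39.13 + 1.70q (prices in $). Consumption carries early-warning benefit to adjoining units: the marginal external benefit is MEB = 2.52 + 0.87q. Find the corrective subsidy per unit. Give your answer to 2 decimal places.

subsidy = $5.87 per unit

Social marginal benefit = demand + MEB = 50.35 - 1.21q.
Set SMB = MC: 50.35 - 1.21q = 39.13 + 1.70q → q* = 3.8557.
The Pigouvian subsidy equals MEB at q*: 2.52 + 0.87×3.8557 = 5.8745.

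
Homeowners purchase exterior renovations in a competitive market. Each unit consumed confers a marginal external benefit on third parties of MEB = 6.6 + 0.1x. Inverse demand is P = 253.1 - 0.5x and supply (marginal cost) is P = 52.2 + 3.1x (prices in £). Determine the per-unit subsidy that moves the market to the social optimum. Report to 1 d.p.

subsidy = £12.5 per unit

Social marginal benefit = demand + MEB = 259.7 - 0.4x.
Set SMB = MC: 259.7 - 0.4x = 52.2 + 3.1x → x* = 59.2857.
The Pigouvian subsidy equals MEB at x*: 6.6 + 0.1×59.2857 = 12.5286.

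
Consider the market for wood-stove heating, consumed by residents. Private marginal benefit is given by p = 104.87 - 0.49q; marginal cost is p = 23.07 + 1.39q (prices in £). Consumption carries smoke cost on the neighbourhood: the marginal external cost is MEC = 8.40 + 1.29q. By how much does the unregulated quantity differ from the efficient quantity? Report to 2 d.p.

20.36 units

Market equilibrium (private): 23.07 + 1.39q = 104.87 - 0.49q → q_m = 43.5106.
Social marginal benefit = demand − MEC = 96.47 - 1.78q.
Set SMB = MC: 96.47 - 1.78q = 23.07 + 1.39q → q* = 23.1546.
Gap = |43.5106 − 23.1546| = 20.3560.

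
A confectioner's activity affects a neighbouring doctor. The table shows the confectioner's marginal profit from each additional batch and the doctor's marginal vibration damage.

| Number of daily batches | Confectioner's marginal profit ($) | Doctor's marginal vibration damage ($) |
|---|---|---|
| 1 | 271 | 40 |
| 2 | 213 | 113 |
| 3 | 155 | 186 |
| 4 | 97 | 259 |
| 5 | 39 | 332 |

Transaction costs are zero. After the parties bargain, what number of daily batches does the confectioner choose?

2

Bargaining reaches the level where marginal profit last exceeds marginal vibration damage.
That holds through level 2 (213 ≥ 113) but not at 3 (155 < 186).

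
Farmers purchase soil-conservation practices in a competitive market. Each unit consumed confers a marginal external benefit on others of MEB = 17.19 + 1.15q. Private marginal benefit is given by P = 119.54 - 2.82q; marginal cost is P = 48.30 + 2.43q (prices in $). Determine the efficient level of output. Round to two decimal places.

Social marginal benefit = demand + MEB = 136.73 - 1.67q.
Set SMB = MC: 136.73 - 1.67q = 48.30 + 2.43q → q* = 21.5683.

q* = 21.57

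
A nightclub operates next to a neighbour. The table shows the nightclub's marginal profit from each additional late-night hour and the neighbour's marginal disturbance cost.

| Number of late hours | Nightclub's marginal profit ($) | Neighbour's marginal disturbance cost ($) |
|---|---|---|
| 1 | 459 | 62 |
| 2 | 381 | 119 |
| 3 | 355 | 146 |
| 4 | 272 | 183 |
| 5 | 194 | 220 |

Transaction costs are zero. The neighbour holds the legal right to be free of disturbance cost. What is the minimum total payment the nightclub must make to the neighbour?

$510

Efficient level: marginal profit ≥ marginal disturbance cost through level 4, so k* = 4.
With the neighbour holding the right, the nightclub must at least compensate total damage at k*: 62 + 119 + 146 + 183 = 510.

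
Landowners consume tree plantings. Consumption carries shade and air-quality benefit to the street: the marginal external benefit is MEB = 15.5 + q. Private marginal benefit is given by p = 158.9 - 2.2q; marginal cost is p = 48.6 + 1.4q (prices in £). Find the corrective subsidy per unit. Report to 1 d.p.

Social marginal benefit = demand + MEB = 174.4 - 1.2q.
Set SMB = MC: 174.4 - 1.2q = 48.6 + 1.4q → q* = 48.3846.
The Pigouvian subsidy equals MEB at q*: 15.5 + 1.0×48.3846 = 63.8846.

subsidy = £63.9 per unit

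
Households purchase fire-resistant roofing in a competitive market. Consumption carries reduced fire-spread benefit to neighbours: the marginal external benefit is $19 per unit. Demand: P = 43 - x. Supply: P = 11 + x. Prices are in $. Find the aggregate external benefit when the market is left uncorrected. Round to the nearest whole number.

$304

Market equilibrium (private): 11 + x = 43 - x → x_m = 16.0000.
Total external benefit = MEB × x_m = 19 × 16.0000 = 304.0000.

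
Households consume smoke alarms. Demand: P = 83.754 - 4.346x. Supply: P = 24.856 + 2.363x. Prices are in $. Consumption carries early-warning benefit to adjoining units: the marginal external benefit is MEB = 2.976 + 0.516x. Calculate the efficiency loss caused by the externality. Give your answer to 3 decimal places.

DWL = $4.549

Market equilibrium (private): 24.856 + 2.363x = 83.754 - 4.346x → x_m = 8.7790.
Social marginal benefit = demand + MEB = 86.730 - 3.830x.
Set SMB = MC: 86.730 - 3.830x = 24.856 + 2.363x → x* = 9.9910.
The loss is the area between SMB and MC from x* to x_m; with linear curves that's a triangle of height MEB(x_m).
DWL = ½ × 1.2120 × 7.5059 = 4.5486.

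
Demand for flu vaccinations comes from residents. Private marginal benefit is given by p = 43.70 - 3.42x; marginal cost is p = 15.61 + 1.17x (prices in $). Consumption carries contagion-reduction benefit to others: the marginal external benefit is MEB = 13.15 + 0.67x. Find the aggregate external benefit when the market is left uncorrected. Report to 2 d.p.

Market equilibrium (private): 15.61 + 1.17x = 43.70 - 3.42x → x_m = 6.1198.
Total external benefit = ∫₀^{x_m} (13.15 + 0.67x) dx = 13.15×6.1198 + ½×0.67×6.1198² = 93.0218.

$93.02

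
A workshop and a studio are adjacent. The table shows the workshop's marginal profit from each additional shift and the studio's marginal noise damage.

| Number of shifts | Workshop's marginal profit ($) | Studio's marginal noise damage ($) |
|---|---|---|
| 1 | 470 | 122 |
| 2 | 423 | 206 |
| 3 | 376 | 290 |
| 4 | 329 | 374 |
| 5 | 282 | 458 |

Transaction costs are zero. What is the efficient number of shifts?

Bargaining reaches the level where marginal profit last exceeds marginal noise damage.
That holds through level 3 (376 ≥ 290) but not at 4 (329 < 374).

3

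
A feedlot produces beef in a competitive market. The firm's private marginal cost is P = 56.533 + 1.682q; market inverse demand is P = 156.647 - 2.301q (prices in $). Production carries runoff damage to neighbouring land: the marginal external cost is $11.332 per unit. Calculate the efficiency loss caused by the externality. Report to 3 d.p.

DWL = $16.120

Market equilibrium (private): 56.533 + 1.682q = 156.647 - 2.301q → q_m = 25.1353.
Social marginal cost = private MC + MEC = 67.865 + 1.682q.
Set SMC = demand: 67.865 + 1.682q = 156.647 - 2.301q → q* = 22.2902.
The loss is the area between SMC and demand from q* to q_m; with linear curves that's a triangle of height MEC(q_m).
DWL = ½ × 2.8451 × 11.3320 = 16.1203.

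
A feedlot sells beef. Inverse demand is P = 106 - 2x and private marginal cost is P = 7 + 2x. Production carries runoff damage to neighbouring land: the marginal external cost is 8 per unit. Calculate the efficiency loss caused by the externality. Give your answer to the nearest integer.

DWL = 8

Market equilibrium (private): 7 + 2x = 106 - 2x → x_m = 24.7500.
Social marginal cost = private MC + MEC = 15 + 2x.
Set SMC = demand: 15 + 2x = 106 - 2x → x* = 22.7500.
Between x* and x_m the wedge SMC − demand runs linearly from 0 to MEC(x_m), so the loss is a triangle.
DWL = ½ × 2.0000 × 8.0000 = 8.0000.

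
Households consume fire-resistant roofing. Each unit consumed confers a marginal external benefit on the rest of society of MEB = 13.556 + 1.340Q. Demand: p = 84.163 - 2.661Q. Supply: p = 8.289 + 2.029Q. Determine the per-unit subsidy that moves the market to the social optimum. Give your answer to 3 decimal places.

Social marginal benefit = demand + MEB = 97.719 - 1.321Q.
Set SMB = MC: 97.719 - 1.321Q = 8.289 + 2.029Q → Q* = 26.6955.
The Pigouvian subsidy equals MEB at Q*: 13.556 + 1.340×26.6955 = 49.3280.

subsidy = 49.328 per unit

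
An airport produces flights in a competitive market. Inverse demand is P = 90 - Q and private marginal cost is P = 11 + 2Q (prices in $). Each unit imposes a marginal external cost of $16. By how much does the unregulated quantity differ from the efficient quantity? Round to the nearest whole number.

5 units

Market equilibrium (private): 11 + 2Q = 90 - Q → Q_m = 26.3333.
Social marginal cost = private MC + MEC = 27 + 2Q.
Set SMC = demand: 27 + 2Q = 90 - Q → Q* = 21.0000.
Gap = |26.3333 − 21.0000| = 5.3333.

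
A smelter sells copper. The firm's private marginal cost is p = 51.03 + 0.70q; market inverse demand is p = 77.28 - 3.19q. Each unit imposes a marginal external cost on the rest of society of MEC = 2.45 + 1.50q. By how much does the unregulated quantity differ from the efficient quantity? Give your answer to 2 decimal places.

Market equilibrium (private): 51.03 + 0.70q = 77.28 - 3.19q → q_m = 6.7481.
Social marginal cost = private MC + MEC = 53.48 + 2.20q.
Set SMC = demand: 53.48 + 2.20q = 77.28 - 3.19q → q* = 4.4156.
Gap = |6.7481 − 4.4156| = 2.3325.

2.33 units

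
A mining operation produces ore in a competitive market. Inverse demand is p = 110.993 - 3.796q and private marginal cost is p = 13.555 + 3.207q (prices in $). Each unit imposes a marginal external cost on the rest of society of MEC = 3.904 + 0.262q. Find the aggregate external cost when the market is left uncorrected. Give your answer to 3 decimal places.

$79.680

Market equilibrium (private): 13.555 + 3.207q = 110.993 - 3.796q → q_m = 13.9138.
Total external cost = ∫₀^{q_m} (3.904 + 0.262q) dq = 3.904×13.9138 + ½×0.262×13.9138² = 79.6803.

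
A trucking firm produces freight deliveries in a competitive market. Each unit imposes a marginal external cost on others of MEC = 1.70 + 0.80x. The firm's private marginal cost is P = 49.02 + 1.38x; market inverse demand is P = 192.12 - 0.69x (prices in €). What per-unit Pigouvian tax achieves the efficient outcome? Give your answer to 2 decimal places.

tax = €41.11 per unit

Social marginal cost = private MC + MEC = 50.72 + 2.18x.
Set SMC = demand: 50.72 + 2.18x = 192.12 - 0.69x → x* = 49.2683.
The Pigouvian tax equals MEC at x*: 1.70 + 0.80×49.2683 = 41.1146.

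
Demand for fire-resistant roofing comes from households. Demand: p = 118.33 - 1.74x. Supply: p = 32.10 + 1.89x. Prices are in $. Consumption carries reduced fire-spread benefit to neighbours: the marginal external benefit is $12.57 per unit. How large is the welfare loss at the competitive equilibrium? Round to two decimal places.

DWL = $21.76

Market equilibrium (private): 32.10 + 1.89x = 118.33 - 1.74x → x_m = 23.7548.
Social marginal benefit = demand + MEB = 130.90 - 1.74x.
Set SMB = MC: 130.90 - 1.74x = 32.10 + 1.89x → x* = 27.2176.
The welfare-loss triangle has base |x_m − x*| and height MEB(x_m) (the vertical gap between SMB and MC is zero at x* and MEB at x_m).
DWL = ½ × 3.4628 × 12.5700 = 21.7637.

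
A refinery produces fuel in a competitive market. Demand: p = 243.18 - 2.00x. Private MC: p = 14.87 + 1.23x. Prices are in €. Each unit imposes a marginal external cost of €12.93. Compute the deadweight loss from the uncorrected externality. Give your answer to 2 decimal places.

Market equilibrium (private): 14.87 + 1.23x = 243.18 - 2.00x → x_m = 70.6842.
Social marginal cost = private MC + MEC = 27.80 + 1.23x.
Set SMC = demand: 27.80 + 1.23x = 243.18 - 2.00x → x* = 66.6811.
The loss is the area between SMC and demand from x* to x_m; with linear curves that's a triangle of height MEC(x_m).
DWL = ½ × 4.0031 × 12.9300 = 25.8800.

DWL = €25.88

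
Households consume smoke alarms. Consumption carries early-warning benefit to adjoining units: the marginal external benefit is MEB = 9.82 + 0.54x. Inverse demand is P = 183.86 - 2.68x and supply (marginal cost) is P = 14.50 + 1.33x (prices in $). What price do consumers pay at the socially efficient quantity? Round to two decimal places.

Social marginal benefit = demand + MEB = 193.68 - 2.14x.
Set SMB = MC: 193.68 - 2.14x = 14.50 + 1.33x → x* = 51.6369.
Consumer price on the demand curve at x*: 183.86 − 2.68×51.6369 = 45.4731.

P = $45.47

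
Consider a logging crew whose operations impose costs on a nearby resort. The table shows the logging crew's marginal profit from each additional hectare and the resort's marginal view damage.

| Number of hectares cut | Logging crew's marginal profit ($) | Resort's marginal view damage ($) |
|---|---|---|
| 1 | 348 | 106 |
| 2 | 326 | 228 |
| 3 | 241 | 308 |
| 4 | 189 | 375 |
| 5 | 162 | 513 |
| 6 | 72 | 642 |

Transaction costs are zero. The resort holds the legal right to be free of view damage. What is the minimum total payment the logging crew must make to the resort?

Efficient level: marginal profit ≥ marginal view damage through level 2, so k* = 2.
With the resort holding the right, the logging crew must at least compensate total damage at k*: 106 + 228 = 334.

$334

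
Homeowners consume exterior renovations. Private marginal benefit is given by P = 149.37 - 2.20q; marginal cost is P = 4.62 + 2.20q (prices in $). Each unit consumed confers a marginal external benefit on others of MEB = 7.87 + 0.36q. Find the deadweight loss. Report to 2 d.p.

DWL = $48.10

Market equilibrium (private): 4.62 + 2.20q = 149.37 - 2.20q → q_m = 32.8977.
Social marginal benefit = demand + MEB = 157.24 - 1.84q.
Set SMB = MC: 157.24 - 1.84q = 4.62 + 2.20q → q* = 37.7772.
The loss is the area between SMB and MC from q* to q_m; with linear curves that's a triangle of height MEB(q_m).
DWL = ½ × 4.8795 × 19.7132 = 48.0953.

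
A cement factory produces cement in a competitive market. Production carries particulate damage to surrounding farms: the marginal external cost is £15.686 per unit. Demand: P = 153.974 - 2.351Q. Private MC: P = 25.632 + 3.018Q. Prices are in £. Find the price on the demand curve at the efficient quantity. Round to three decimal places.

Social marginal cost = private MC + MEC = 41.318 + 3.018Q.
Set SMC = demand: 41.318 + 3.018Q = 153.974 - 2.351Q → Q* = 20.9827.
Consumer price on the demand curve at Q*: 153.974 − 2.351×20.9827 = 104.6437.

P = £104.644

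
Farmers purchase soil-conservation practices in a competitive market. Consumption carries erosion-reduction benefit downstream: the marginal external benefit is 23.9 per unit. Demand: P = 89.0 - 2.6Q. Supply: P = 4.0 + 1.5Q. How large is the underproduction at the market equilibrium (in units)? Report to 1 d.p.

Market equilibrium (private): 4.0 + 1.5Q = 89.0 - 2.6Q → Q_m = 20.7317.
Social marginal benefit = demand + MEB = 112.9 - 2.6Q.
Set SMB = MC: 112.9 - 2.6Q = 4.0 + 1.5Q → Q* = 26.5610.
Gap = |20.7317 − 26.5610| = 5.8293.

5.8 units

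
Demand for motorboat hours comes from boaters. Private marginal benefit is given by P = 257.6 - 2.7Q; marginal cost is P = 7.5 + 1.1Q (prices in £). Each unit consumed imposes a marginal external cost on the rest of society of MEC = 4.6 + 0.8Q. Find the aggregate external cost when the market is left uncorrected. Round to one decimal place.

Market equilibrium (private): 7.5 + 1.1Q = 257.6 - 2.7Q → Q_m = 65.8158.
Total external cost = ∫₀^{Q_m} (4.6 + 0.8Q) dQ = 4.6×65.8158 + ½×0.8×65.8158² = 2035.4405.

£2035.4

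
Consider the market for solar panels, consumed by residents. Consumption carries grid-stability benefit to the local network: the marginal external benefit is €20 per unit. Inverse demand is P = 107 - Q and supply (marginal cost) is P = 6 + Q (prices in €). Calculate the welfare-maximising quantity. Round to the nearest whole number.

Social marginal benefit = demand + MEB = 127 - Q.
Set SMB = MC: 127 - Q = 6 + Q → Q* = 60.5000.

Q* = 61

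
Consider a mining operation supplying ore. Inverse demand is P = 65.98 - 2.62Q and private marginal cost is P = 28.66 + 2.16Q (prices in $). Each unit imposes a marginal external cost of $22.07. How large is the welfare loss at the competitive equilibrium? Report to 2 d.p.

DWL = $50.95

Market equilibrium (private): 28.66 + 2.16Q = 65.98 - 2.62Q → Q_m = 7.8075.
Social marginal cost = private MC + MEC = 50.73 + 2.16Q.
Set SMC = demand: 50.73 + 2.16Q = 65.98 - 2.62Q → Q* = 3.1904.
The welfare-loss triangle has base |Q_m − Q*| and height MEC(Q_m) (the vertical gap between SMC and demand is zero at Q* and MEC at Q_m).
DWL = ½ × 4.6171 × 22.0700 = 50.9497.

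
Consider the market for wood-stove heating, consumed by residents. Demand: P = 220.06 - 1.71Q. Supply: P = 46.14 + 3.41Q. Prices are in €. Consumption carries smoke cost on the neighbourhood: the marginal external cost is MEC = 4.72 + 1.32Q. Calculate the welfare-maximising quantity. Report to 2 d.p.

Social marginal benefit = demand − MEC = 215.34 - 3.03Q.
Set SMB = MC: 215.34 - 3.03Q = 46.14 + 3.41Q → Q* = 26.2733.

Q* = 26.27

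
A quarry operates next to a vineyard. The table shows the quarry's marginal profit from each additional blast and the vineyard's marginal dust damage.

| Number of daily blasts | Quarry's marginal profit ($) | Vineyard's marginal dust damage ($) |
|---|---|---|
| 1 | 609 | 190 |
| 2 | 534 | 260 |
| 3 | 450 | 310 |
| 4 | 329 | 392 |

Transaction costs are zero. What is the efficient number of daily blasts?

3

Bargaining reaches the level where marginal profit last exceeds marginal dust damage.
That holds through level 3 (450 ≥ 310) but not at 4 (329 < 392).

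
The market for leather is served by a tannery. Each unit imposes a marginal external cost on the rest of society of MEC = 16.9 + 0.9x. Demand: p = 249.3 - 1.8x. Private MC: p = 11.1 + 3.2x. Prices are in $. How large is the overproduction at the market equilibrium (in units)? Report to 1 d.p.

10.1 units

Market equilibrium (private): 11.1 + 3.2x = 249.3 - 1.8x → x_m = 47.6400.
Social marginal cost = private MC + MEC = 28.0 + 4.1x.
Set SMC = demand: 28.0 + 4.1x = 249.3 - 1.8x → x* = 37.5085.
Gap = |47.6400 − 37.5085| = 10.1315.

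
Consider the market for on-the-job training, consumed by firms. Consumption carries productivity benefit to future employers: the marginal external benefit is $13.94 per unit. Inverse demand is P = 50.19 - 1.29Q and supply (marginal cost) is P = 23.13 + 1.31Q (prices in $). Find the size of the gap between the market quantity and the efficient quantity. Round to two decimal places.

5.36 units

Market equilibrium (private): 23.13 + 1.31Q = 50.19 - 1.29Q → Q_m = 10.4077.
Social marginal benefit = demand + MEB = 64.13 - 1.29Q.
Set SMB = MC: 64.13 - 1.29Q = 23.13 + 1.31Q → Q* = 15.7692.
Gap = |10.4077 − 15.7692| = 5.3615.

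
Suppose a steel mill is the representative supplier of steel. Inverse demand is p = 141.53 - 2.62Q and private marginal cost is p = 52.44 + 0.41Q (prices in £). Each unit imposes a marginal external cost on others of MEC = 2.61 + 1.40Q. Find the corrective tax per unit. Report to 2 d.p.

tax = £29.94 per unit

Social marginal cost = private MC + MEC = 55.05 + 1.81Q.
Set SMC = demand: 55.05 + 1.81Q = 141.53 - 2.62Q → Q* = 19.5214.
The Pigouvian tax equals MEC at Q*: 2.61 + 1.40×19.5214 = 29.9400.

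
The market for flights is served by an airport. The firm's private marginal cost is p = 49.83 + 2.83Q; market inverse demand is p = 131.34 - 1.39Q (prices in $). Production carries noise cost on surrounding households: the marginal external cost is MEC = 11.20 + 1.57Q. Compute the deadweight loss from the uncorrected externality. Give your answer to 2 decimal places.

DWL = $148.90

Market equilibrium (private): 49.83 + 2.83Q = 131.34 - 1.39Q → Q_m = 19.3152.
Social marginal cost = private MC + MEC = 61.03 + 4.40Q.
Set SMC = demand: 61.03 + 4.40Q = 131.34 - 1.39Q → Q* = 12.1434.
Between Q* and Q_m the wedge SMC − demand runs linearly from 0 to MEC(Q_m), so the loss is a triangle.
DWL = ½ × 7.1718 × 41.5248 = 148.9038.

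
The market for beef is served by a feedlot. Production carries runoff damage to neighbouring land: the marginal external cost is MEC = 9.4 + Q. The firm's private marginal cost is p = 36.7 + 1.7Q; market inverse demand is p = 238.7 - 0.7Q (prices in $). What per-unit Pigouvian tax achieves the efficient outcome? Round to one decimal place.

Social marginal cost = private MC + MEC = 46.1 + 2.7Q.
Set SMC = demand: 46.1 + 2.7Q = 238.7 - 0.7Q → Q* = 56.6471.
The Pigouvian tax equals MEC at Q*: 9.4 + 1.0×56.6471 = 66.0471.

tax = $66.0 per unit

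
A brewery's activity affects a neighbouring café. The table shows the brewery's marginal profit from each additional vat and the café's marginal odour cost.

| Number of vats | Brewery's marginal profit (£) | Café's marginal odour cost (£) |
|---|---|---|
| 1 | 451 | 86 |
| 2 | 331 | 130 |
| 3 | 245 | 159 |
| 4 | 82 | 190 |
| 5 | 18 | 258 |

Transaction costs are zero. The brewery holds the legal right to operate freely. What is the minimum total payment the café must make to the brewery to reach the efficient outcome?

£100

Left alone the brewery would choose level 5 (marginal profit stays positive).
Efficient level: k* = 3 (marginal profit ≥ marginal odour cost through 3).
The café must at least cover the brewery's forgone profit from cutting 5→3: 82 + 18 = 100.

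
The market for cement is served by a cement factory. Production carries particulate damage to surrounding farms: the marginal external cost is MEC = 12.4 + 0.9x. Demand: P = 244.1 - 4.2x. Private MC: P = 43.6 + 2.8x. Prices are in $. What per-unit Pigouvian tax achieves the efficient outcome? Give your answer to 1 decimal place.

tax = $33.8 per unit

Social marginal cost = private MC + MEC = 56.0 + 3.7x.
Set SMC = demand: 56.0 + 3.7x = 244.1 - 4.2x → x* = 23.8101.
The Pigouvian tax equals MEC at x*: 12.4 + 0.9×23.8101 = 33.8291.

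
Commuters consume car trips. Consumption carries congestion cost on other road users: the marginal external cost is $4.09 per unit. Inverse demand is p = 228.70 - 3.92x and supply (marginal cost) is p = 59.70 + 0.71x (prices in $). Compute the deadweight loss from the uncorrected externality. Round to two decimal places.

DWL = $1.81

Market equilibrium (private): 59.70 + 0.71x = 228.70 - 3.92x → x_m = 36.5011.
Social marginal benefit = demand − MEC = 224.61 - 3.92x.
Set SMB = MC: 224.61 - 3.92x = 59.70 + 0.71x → x* = 35.6177.
Height of the DWL triangle at x_m is MC(x_m) − SMB(x_m) = MEC(x_m) = 4.0900.
DWL = ½ × 0.8834 × 4.0900 = 1.8066.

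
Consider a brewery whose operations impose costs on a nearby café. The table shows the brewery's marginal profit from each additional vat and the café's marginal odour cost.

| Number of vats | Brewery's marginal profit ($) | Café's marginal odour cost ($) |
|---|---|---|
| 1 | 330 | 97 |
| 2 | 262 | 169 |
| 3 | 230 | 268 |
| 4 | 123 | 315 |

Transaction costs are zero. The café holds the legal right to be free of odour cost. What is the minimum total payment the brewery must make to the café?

$266

Efficient level: marginal profit ≥ marginal odour cost through level 2, so k* = 2.
With the café holding the right, the brewery must at least compensate total damage at k*: 97 + 169 = 266.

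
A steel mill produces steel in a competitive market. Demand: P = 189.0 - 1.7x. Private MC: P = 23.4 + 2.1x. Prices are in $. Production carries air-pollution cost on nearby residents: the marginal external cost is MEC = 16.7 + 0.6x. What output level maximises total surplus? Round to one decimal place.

x* = 33.8

Social marginal cost = private MC + MEC = 40.1 + 2.7x.
Set SMC = demand: 40.1 + 2.7x = 189.0 - 1.7x → x* = 33.8409.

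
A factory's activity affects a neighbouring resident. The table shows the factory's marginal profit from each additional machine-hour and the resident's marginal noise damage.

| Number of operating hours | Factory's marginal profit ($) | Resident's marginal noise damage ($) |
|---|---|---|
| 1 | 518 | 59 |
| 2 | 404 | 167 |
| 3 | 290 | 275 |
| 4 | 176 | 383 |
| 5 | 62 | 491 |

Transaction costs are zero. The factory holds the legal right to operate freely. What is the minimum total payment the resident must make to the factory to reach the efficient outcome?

Left alone the factory would choose level 5 (marginal profit stays positive).
Efficient level: k* = 3 (marginal profit ≥ marginal noise damage through 3).
The resident must at least cover the factory's forgone profit from cutting 5→3: 176 + 62 = 238.

$238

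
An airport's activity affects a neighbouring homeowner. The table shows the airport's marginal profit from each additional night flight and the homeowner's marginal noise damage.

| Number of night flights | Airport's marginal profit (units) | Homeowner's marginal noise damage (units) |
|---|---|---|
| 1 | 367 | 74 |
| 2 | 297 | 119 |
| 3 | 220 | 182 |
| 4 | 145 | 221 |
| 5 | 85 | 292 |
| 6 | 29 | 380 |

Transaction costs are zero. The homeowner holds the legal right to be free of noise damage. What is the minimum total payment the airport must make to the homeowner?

Efficient level: marginal profit ≥ marginal noise damage through level 3, so k* = 3.
With the homeowner holding the right, the airport must at least compensate total damage at k*: 74 + 119 + 182 = 375.

375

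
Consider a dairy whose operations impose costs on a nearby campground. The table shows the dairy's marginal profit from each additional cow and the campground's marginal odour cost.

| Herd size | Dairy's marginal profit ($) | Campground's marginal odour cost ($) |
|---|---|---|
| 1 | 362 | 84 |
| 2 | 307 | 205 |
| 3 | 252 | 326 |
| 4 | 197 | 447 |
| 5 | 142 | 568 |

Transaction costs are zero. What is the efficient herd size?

Bargaining reaches the level where marginal profit last exceeds marginal odour cost.
That holds through level 2 (307 ≥ 205) but not at 3 (252 < 326).

2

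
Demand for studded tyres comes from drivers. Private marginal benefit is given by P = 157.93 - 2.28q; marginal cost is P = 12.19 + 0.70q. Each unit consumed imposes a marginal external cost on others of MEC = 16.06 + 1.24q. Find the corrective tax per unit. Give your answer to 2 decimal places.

Social marginal benefit = demand − MEC = 141.87 - 3.52q.
Set SMB = MC: 141.87 - 3.52q = 12.19 + 0.70q → q* = 30.7299.
The Pigouvian tax equals MEC at q*: 16.06 + 1.24×30.7299 = 54.1651.

tax = 54.17 per unit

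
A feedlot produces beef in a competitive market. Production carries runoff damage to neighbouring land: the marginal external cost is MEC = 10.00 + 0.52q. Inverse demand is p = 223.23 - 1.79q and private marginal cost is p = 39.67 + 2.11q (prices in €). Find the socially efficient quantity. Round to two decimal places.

q* = 39.27

Social marginal cost = private MC + MEC = 49.67 + 2.63q.
Set SMC = demand: 49.67 + 2.63q = 223.23 - 1.79q → q* = 39.2670.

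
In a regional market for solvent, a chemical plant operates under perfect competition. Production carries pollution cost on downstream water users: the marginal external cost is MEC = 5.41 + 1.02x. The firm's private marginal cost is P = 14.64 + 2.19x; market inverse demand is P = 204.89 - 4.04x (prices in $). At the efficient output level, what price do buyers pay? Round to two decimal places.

Social marginal cost = private MC + MEC = 20.05 + 3.21x.
Set SMC = demand: 20.05 + 3.21x = 204.89 - 4.04x → x* = 25.4952.
Consumer price on the demand curve at x*: 204.89 − 4.04×25.4952 = 101.8894.

P = $101.89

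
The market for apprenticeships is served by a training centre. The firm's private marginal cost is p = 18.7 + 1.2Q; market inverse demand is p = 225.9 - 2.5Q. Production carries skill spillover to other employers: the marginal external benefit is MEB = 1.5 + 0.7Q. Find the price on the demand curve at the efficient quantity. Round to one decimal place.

Social marginal cost = private MC − MEB = 17.2 + 0.5Q.
Set SMC = demand: 17.2 + 0.5Q = 225.9 - 2.5Q → Q* = 69.5667.
Consumer price on the demand curve at Q*: 225.9 − 2.5×69.5667 = 51.9833.

P = 52.0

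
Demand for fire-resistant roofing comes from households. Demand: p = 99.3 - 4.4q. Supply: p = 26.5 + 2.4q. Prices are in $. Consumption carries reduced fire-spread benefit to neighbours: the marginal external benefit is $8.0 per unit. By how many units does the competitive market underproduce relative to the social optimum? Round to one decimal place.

1.2 units

Market equilibrium (private): 26.5 + 2.4q = 99.3 - 4.4q → q_m = 10.7059.
Social marginal benefit = demand + MEB = 107.3 - 4.4q.
Set SMB = MC: 107.3 - 4.4q = 26.5 + 2.4q → q* = 11.8824.
Gap = |10.7059 − 11.8824| = 1.1765.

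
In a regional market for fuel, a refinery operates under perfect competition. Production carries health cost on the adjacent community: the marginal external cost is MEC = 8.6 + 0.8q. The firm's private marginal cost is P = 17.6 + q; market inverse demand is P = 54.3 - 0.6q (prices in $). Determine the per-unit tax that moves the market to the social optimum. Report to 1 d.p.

Social marginal cost = private MC + MEC = 26.2 + 1.8q.
Set SMC = demand: 26.2 + 1.8q = 54.3 - 0.6q → q* = 11.7083.
The Pigouvian tax equals MEC at q*: 8.6 + 0.8×11.7083 = 17.9666.

tax = $18.0 per unit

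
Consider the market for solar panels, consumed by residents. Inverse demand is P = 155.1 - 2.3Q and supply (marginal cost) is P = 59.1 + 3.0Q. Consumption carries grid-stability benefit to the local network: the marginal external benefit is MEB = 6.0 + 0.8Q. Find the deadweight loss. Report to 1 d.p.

DWL = 46.7

Market equilibrium (private): 59.1 + 3.0Q = 155.1 - 2.3Q → Q_m = 18.1132.
Social marginal benefit = demand + MEB = 161.1 - 1.5Q.
Set SMB = MC: 161.1 - 1.5Q = 59.1 + 3.0Q → Q* = 22.6667.
Between Q* and Q_m the wedge SMB − MC runs linearly from 0 to MEB(Q_m), so the loss is a triangle.
DWL = ½ × 4.5535 × 20.4906 = 46.6520.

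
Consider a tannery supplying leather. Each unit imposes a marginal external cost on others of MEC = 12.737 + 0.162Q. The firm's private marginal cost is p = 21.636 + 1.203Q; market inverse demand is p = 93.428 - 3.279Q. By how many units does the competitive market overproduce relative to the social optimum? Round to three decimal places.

3.301 units

Market equilibrium (private): 21.636 + 1.203Q = 93.428 - 3.279Q → Q_m = 16.0178.
Social marginal cost = private MC + MEC = 34.373 + 1.365Q.
Set SMC = demand: 34.373 + 1.365Q = 93.428 - 3.279Q → Q* = 12.7164.
Gap = |16.0178 − 12.7164| = 3.3014.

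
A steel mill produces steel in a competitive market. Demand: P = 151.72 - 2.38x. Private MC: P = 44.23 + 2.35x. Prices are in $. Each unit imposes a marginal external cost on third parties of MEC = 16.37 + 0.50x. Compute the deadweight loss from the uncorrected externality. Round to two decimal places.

Market equilibrium (private): 44.23 + 2.35x = 151.72 - 2.38x → x_m = 22.7252.
Social marginal cost = private MC + MEC = 60.60 + 2.85x.
Set SMC = demand: 60.60 + 2.85x = 151.72 - 2.38x → x* = 17.4226.
The welfare-loss triangle has base |x_m − x*| and height MEC(x_m) (the vertical gap between SMC and demand is zero at x* and MEC at x_m).
DWL = ½ × 5.3026 × 27.7326 = 73.5274.

DWL = $73.53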